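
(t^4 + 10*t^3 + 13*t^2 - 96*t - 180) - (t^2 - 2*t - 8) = t^4 + 10*t^3 + 12*t^2 - 94*t - 172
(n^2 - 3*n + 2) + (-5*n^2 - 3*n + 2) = -4*n^2 - 6*n + 4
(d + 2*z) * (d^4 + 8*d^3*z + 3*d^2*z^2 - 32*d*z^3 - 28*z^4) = d^5 + 10*d^4*z + 19*d^3*z^2 - 26*d^2*z^3 - 92*d*z^4 - 56*z^5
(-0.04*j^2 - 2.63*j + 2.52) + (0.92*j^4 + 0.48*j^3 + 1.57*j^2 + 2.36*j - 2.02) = 0.92*j^4 + 0.48*j^3 + 1.53*j^2 - 0.27*j + 0.5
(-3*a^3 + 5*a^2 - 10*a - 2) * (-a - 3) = 3*a^4 + 4*a^3 - 5*a^2 + 32*a + 6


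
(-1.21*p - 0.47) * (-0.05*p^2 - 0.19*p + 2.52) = 0.0605*p^3 + 0.2534*p^2 - 2.9599*p - 1.1844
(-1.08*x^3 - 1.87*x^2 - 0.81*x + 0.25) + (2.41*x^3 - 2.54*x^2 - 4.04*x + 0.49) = 1.33*x^3 - 4.41*x^2 - 4.85*x + 0.74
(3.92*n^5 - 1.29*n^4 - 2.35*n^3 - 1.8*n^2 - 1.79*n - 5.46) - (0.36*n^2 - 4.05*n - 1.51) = 3.92*n^5 - 1.29*n^4 - 2.35*n^3 - 2.16*n^2 + 2.26*n - 3.95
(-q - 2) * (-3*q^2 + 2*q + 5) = 3*q^3 + 4*q^2 - 9*q - 10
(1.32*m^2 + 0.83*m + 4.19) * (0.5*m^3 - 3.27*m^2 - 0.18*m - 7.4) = 0.66*m^5 - 3.9014*m^4 - 0.8567*m^3 - 23.6187*m^2 - 6.8962*m - 31.006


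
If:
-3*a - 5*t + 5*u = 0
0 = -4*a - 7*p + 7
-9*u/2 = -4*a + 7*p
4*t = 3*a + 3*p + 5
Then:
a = 4480/1079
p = -1481/1079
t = 3598/1079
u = 6286/1079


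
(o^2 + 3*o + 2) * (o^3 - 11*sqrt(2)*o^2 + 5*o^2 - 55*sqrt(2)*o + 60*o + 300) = o^5 - 11*sqrt(2)*o^4 + 8*o^4 - 88*sqrt(2)*o^3 + 77*o^3 - 187*sqrt(2)*o^2 + 490*o^2 - 110*sqrt(2)*o + 1020*o + 600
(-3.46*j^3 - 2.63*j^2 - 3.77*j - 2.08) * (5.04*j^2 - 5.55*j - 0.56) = -17.4384*j^5 + 5.9478*j^4 - 2.4667*j^3 + 11.9131*j^2 + 13.6552*j + 1.1648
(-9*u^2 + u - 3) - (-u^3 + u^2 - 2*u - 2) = u^3 - 10*u^2 + 3*u - 1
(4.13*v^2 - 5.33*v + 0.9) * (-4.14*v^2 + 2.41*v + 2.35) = -17.0982*v^4 + 32.0195*v^3 - 6.8658*v^2 - 10.3565*v + 2.115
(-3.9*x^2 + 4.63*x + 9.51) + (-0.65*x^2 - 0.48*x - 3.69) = -4.55*x^2 + 4.15*x + 5.82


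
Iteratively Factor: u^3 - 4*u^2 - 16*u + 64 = (u + 4)*(u^2 - 8*u + 16) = (u - 4)*(u + 4)*(u - 4)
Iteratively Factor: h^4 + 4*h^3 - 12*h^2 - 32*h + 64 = (h - 2)*(h^3 + 6*h^2 - 32) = (h - 2)*(h + 4)*(h^2 + 2*h - 8) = (h - 2)*(h + 4)^2*(h - 2)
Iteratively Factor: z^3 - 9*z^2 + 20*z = (z - 5)*(z^2 - 4*z) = (z - 5)*(z - 4)*(z)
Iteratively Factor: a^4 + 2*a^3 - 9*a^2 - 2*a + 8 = (a + 4)*(a^3 - 2*a^2 - a + 2) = (a - 2)*(a + 4)*(a^2 - 1) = (a - 2)*(a + 1)*(a + 4)*(a - 1)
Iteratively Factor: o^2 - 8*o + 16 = (o - 4)*(o - 4)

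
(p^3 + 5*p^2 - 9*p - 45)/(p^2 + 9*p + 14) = (p^3 + 5*p^2 - 9*p - 45)/(p^2 + 9*p + 14)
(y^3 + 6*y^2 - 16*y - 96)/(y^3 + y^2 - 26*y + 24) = (y + 4)/(y - 1)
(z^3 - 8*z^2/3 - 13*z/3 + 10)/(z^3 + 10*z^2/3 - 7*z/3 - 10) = (z - 3)/(z + 3)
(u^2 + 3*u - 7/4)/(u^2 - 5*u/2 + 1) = (u + 7/2)/(u - 2)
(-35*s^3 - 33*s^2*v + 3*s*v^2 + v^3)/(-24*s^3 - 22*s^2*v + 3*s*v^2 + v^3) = (35*s^2 - 2*s*v - v^2)/(24*s^2 - 2*s*v - v^2)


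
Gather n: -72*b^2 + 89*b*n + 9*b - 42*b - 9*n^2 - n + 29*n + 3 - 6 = -72*b^2 - 33*b - 9*n^2 + n*(89*b + 28) - 3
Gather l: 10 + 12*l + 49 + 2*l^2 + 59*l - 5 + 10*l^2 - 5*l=12*l^2 + 66*l + 54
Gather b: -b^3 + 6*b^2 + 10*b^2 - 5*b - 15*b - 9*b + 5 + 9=-b^3 + 16*b^2 - 29*b + 14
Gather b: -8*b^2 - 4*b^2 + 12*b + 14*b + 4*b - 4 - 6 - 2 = -12*b^2 + 30*b - 12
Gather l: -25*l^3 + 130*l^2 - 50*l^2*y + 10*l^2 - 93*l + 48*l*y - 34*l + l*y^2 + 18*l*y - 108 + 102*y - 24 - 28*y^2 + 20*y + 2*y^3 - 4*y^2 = -25*l^3 + l^2*(140 - 50*y) + l*(y^2 + 66*y - 127) + 2*y^3 - 32*y^2 + 122*y - 132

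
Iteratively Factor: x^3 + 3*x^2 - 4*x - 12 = (x + 3)*(x^2 - 4) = (x + 2)*(x + 3)*(x - 2)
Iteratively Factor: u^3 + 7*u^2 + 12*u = (u + 4)*(u^2 + 3*u) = (u + 3)*(u + 4)*(u)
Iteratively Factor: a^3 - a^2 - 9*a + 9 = (a + 3)*(a^2 - 4*a + 3) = (a - 3)*(a + 3)*(a - 1)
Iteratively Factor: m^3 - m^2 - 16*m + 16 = (m - 4)*(m^2 + 3*m - 4) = (m - 4)*(m + 4)*(m - 1)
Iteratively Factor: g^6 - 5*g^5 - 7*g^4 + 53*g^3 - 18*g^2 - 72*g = (g - 4)*(g^5 - g^4 - 11*g^3 + 9*g^2 + 18*g) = (g - 4)*(g + 1)*(g^4 - 2*g^3 - 9*g^2 + 18*g) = g*(g - 4)*(g + 1)*(g^3 - 2*g^2 - 9*g + 18) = g*(g - 4)*(g - 2)*(g + 1)*(g^2 - 9) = g*(g - 4)*(g - 3)*(g - 2)*(g + 1)*(g + 3)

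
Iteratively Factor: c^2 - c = (c)*(c - 1)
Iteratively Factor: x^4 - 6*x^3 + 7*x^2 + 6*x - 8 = (x - 4)*(x^3 - 2*x^2 - x + 2) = (x - 4)*(x + 1)*(x^2 - 3*x + 2) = (x - 4)*(x - 1)*(x + 1)*(x - 2)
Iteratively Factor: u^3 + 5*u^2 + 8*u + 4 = (u + 2)*(u^2 + 3*u + 2) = (u + 1)*(u + 2)*(u + 2)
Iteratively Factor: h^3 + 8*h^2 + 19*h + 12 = (h + 1)*(h^2 + 7*h + 12) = (h + 1)*(h + 3)*(h + 4)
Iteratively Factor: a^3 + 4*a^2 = (a + 4)*(a^2) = a*(a + 4)*(a)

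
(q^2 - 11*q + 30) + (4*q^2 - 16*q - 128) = 5*q^2 - 27*q - 98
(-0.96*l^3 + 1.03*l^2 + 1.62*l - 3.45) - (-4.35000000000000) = -0.96*l^3 + 1.03*l^2 + 1.62*l + 0.899999999999999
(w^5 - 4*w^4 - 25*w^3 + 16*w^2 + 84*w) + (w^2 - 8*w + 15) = w^5 - 4*w^4 - 25*w^3 + 17*w^2 + 76*w + 15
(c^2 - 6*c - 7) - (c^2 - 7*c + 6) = c - 13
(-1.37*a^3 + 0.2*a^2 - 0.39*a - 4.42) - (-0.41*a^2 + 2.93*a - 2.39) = -1.37*a^3 + 0.61*a^2 - 3.32*a - 2.03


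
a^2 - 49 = (a - 7)*(a + 7)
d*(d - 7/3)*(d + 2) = d^3 - d^2/3 - 14*d/3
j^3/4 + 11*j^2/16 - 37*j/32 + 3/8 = (j/4 + 1)*(j - 3/4)*(j - 1/2)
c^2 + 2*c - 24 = (c - 4)*(c + 6)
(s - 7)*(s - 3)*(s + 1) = s^3 - 9*s^2 + 11*s + 21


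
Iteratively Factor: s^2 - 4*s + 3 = (s - 1)*(s - 3)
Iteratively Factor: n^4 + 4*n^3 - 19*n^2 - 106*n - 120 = (n + 2)*(n^3 + 2*n^2 - 23*n - 60) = (n + 2)*(n + 3)*(n^2 - n - 20) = (n - 5)*(n + 2)*(n + 3)*(n + 4)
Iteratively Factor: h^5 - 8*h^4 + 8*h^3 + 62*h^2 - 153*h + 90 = (h + 3)*(h^4 - 11*h^3 + 41*h^2 - 61*h + 30) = (h - 2)*(h + 3)*(h^3 - 9*h^2 + 23*h - 15) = (h - 5)*(h - 2)*(h + 3)*(h^2 - 4*h + 3) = (h - 5)*(h - 3)*(h - 2)*(h + 3)*(h - 1)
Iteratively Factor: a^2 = (a)*(a)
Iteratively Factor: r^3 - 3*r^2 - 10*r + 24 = (r - 4)*(r^2 + r - 6) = (r - 4)*(r + 3)*(r - 2)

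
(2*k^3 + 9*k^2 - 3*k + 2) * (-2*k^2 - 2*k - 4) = -4*k^5 - 22*k^4 - 20*k^3 - 34*k^2 + 8*k - 8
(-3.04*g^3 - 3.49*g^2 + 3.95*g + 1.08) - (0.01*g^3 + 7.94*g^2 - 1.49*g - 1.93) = -3.05*g^3 - 11.43*g^2 + 5.44*g + 3.01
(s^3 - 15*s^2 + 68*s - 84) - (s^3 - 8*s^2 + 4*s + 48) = -7*s^2 + 64*s - 132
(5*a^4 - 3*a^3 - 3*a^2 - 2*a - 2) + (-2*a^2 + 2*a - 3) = 5*a^4 - 3*a^3 - 5*a^2 - 5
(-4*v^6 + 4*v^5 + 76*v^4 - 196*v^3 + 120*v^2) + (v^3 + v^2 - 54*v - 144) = -4*v^6 + 4*v^5 + 76*v^4 - 195*v^3 + 121*v^2 - 54*v - 144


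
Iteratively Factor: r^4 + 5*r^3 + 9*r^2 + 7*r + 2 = (r + 1)*(r^3 + 4*r^2 + 5*r + 2) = (r + 1)*(r + 2)*(r^2 + 2*r + 1) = (r + 1)^2*(r + 2)*(r + 1)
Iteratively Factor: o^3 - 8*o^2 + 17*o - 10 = (o - 5)*(o^2 - 3*o + 2) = (o - 5)*(o - 1)*(o - 2)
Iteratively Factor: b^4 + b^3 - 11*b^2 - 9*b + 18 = (b - 3)*(b^3 + 4*b^2 + b - 6) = (b - 3)*(b - 1)*(b^2 + 5*b + 6) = (b - 3)*(b - 1)*(b + 2)*(b + 3)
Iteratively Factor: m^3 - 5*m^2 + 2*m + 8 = (m + 1)*(m^2 - 6*m + 8) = (m - 4)*(m + 1)*(m - 2)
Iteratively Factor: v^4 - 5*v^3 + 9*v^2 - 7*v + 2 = (v - 1)*(v^3 - 4*v^2 + 5*v - 2) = (v - 1)^2*(v^2 - 3*v + 2) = (v - 2)*(v - 1)^2*(v - 1)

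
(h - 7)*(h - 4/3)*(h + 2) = h^3 - 19*h^2/3 - 22*h/3 + 56/3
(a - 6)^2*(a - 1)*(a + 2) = a^4 - 11*a^3 + 22*a^2 + 60*a - 72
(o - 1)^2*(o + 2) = o^3 - 3*o + 2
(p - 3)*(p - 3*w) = p^2 - 3*p*w - 3*p + 9*w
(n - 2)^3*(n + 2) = n^4 - 4*n^3 + 16*n - 16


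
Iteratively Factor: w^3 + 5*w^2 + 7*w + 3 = (w + 1)*(w^2 + 4*w + 3) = (w + 1)^2*(w + 3)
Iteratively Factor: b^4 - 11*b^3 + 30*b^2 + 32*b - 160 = (b + 2)*(b^3 - 13*b^2 + 56*b - 80) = (b - 4)*(b + 2)*(b^2 - 9*b + 20) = (b - 5)*(b - 4)*(b + 2)*(b - 4)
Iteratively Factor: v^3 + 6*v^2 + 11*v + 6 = (v + 3)*(v^2 + 3*v + 2) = (v + 2)*(v + 3)*(v + 1)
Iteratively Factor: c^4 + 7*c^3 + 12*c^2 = (c)*(c^3 + 7*c^2 + 12*c) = c*(c + 4)*(c^2 + 3*c) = c^2*(c + 4)*(c + 3)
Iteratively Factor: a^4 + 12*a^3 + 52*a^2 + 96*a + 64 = (a + 4)*(a^3 + 8*a^2 + 20*a + 16) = (a + 2)*(a + 4)*(a^2 + 6*a + 8) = (a + 2)^2*(a + 4)*(a + 4)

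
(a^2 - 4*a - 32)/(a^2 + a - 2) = (a^2 - 4*a - 32)/(a^2 + a - 2)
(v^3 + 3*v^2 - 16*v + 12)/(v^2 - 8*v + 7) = (v^2 + 4*v - 12)/(v - 7)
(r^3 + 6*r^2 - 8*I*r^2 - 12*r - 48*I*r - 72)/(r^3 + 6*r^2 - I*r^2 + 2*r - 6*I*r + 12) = (r - 6*I)/(r + I)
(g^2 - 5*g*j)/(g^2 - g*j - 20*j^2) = g/(g + 4*j)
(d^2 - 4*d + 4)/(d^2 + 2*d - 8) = (d - 2)/(d + 4)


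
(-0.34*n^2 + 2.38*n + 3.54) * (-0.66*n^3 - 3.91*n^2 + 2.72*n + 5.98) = 0.2244*n^5 - 0.2414*n^4 - 12.567*n^3 - 9.401*n^2 + 23.8612*n + 21.1692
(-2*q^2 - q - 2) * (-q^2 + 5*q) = 2*q^4 - 9*q^3 - 3*q^2 - 10*q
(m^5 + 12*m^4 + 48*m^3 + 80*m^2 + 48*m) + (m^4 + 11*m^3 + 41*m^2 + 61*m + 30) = m^5 + 13*m^4 + 59*m^3 + 121*m^2 + 109*m + 30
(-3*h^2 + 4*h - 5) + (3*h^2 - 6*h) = -2*h - 5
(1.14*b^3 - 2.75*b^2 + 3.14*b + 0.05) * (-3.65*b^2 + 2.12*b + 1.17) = -4.161*b^5 + 12.4543*b^4 - 15.9572*b^3 + 3.2568*b^2 + 3.7798*b + 0.0585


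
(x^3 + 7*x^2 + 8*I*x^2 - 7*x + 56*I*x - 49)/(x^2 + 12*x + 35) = (x^2 + 8*I*x - 7)/(x + 5)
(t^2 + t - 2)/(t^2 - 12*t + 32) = (t^2 + t - 2)/(t^2 - 12*t + 32)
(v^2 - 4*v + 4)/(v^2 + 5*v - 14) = (v - 2)/(v + 7)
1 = 1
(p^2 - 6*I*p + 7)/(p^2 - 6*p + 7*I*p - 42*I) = (p^2 - 6*I*p + 7)/(p^2 + p*(-6 + 7*I) - 42*I)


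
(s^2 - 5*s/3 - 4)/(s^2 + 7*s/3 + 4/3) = (s - 3)/(s + 1)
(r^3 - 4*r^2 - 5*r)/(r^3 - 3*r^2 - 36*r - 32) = r*(r - 5)/(r^2 - 4*r - 32)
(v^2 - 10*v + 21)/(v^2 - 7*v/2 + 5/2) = 2*(v^2 - 10*v + 21)/(2*v^2 - 7*v + 5)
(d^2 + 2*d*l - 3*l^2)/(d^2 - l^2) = (d + 3*l)/(d + l)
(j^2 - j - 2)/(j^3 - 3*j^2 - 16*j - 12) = (j - 2)/(j^2 - 4*j - 12)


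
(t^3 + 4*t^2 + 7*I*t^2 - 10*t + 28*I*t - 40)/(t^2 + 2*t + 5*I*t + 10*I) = (t^2 + 2*t*(2 + I) + 8*I)/(t + 2)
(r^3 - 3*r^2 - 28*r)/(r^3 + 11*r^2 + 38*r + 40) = r*(r - 7)/(r^2 + 7*r + 10)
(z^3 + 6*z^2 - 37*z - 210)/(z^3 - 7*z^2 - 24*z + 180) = (z + 7)/(z - 6)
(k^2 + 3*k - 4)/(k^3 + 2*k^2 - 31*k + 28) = (k + 4)/(k^2 + 3*k - 28)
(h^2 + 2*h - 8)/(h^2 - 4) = (h + 4)/(h + 2)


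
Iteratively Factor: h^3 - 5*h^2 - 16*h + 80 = (h + 4)*(h^2 - 9*h + 20) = (h - 4)*(h + 4)*(h - 5)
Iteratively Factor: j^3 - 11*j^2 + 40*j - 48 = (j - 4)*(j^2 - 7*j + 12) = (j - 4)*(j - 3)*(j - 4)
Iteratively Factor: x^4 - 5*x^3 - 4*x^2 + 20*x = (x + 2)*(x^3 - 7*x^2 + 10*x) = (x - 2)*(x + 2)*(x^2 - 5*x) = x*(x - 2)*(x + 2)*(x - 5)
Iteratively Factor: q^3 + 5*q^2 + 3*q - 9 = (q + 3)*(q^2 + 2*q - 3) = (q + 3)^2*(q - 1)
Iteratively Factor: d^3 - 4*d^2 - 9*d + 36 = (d - 4)*(d^2 - 9) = (d - 4)*(d + 3)*(d - 3)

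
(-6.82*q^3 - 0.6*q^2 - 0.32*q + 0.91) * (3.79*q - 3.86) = -25.8478*q^4 + 24.0512*q^3 + 1.1032*q^2 + 4.6841*q - 3.5126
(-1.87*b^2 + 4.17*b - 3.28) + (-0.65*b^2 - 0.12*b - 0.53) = -2.52*b^2 + 4.05*b - 3.81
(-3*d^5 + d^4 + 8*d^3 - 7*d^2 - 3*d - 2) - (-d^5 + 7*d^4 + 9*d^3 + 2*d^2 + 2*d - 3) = -2*d^5 - 6*d^4 - d^3 - 9*d^2 - 5*d + 1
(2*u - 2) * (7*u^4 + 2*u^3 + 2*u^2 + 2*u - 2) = 14*u^5 - 10*u^4 - 8*u + 4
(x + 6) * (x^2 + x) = x^3 + 7*x^2 + 6*x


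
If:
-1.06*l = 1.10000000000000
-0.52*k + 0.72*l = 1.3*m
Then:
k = -2.5*m - 1.43686502177068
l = -1.04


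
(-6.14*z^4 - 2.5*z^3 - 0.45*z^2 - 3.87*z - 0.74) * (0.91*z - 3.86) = -5.5874*z^5 + 21.4254*z^4 + 9.2405*z^3 - 1.7847*z^2 + 14.2648*z + 2.8564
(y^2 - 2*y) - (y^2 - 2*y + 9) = -9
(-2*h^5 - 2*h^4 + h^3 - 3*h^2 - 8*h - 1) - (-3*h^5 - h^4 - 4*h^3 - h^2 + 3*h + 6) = h^5 - h^4 + 5*h^3 - 2*h^2 - 11*h - 7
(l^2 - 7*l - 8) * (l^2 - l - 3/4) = l^4 - 8*l^3 - 7*l^2/4 + 53*l/4 + 6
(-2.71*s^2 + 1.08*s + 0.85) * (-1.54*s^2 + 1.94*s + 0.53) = 4.1734*s^4 - 6.9206*s^3 - 0.6501*s^2 + 2.2214*s + 0.4505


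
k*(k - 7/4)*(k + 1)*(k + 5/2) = k^4 + 7*k^3/4 - 29*k^2/8 - 35*k/8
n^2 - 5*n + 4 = (n - 4)*(n - 1)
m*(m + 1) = m^2 + m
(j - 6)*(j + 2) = j^2 - 4*j - 12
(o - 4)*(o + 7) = o^2 + 3*o - 28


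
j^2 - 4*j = j*(j - 4)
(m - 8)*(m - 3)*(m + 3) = m^3 - 8*m^2 - 9*m + 72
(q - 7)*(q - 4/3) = q^2 - 25*q/3 + 28/3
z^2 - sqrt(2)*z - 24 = (z - 4*sqrt(2))*(z + 3*sqrt(2))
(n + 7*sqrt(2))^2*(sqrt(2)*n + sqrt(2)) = sqrt(2)*n^3 + sqrt(2)*n^2 + 28*n^2 + 28*n + 98*sqrt(2)*n + 98*sqrt(2)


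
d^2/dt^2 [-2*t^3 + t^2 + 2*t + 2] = 2 - 12*t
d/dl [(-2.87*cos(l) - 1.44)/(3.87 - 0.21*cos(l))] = 11.4093*sin(l)/(0.21*cos(l) - 3.87)^2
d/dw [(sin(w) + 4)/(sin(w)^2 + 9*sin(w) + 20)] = -cos(w)/(sin(w) + 5)^2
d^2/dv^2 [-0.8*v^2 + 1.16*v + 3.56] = -1.60000000000000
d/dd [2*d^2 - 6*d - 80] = 4*d - 6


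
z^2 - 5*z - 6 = (z - 6)*(z + 1)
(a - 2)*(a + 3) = a^2 + a - 6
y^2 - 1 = (y - 1)*(y + 1)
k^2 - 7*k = k*(k - 7)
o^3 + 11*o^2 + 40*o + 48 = (o + 3)*(o + 4)^2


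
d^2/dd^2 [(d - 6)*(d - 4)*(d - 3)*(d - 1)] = 12*d^2 - 84*d + 134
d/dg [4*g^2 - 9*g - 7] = 8*g - 9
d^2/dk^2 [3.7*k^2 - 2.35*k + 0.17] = 7.40000000000000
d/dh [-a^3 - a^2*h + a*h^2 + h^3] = -a^2 + 2*a*h + 3*h^2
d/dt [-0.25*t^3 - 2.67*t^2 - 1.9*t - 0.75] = -0.75*t^2 - 5.34*t - 1.9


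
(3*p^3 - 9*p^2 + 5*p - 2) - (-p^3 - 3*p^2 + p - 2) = 4*p^3 - 6*p^2 + 4*p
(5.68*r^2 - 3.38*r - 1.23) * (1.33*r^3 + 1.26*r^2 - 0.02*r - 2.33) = 7.5544*r^5 + 2.6614*r^4 - 6.0083*r^3 - 14.7166*r^2 + 7.9*r + 2.8659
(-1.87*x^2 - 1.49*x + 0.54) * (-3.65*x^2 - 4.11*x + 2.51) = 6.8255*x^4 + 13.1242*x^3 - 0.540799999999999*x^2 - 5.9593*x + 1.3554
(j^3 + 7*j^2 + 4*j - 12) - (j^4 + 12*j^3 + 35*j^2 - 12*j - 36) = -j^4 - 11*j^3 - 28*j^2 + 16*j + 24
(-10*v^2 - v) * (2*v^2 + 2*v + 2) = -20*v^4 - 22*v^3 - 22*v^2 - 2*v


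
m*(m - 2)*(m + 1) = m^3 - m^2 - 2*m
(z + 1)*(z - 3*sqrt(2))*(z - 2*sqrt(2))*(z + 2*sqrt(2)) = z^4 - 3*sqrt(2)*z^3 + z^3 - 8*z^2 - 3*sqrt(2)*z^2 - 8*z + 24*sqrt(2)*z + 24*sqrt(2)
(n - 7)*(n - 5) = n^2 - 12*n + 35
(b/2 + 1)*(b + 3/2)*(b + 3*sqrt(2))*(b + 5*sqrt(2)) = b^4/2 + 7*b^3/4 + 4*sqrt(2)*b^3 + 33*b^2/2 + 14*sqrt(2)*b^2 + 12*sqrt(2)*b + 105*b/2 + 45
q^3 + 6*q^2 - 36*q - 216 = (q - 6)*(q + 6)^2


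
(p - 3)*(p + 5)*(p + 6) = p^3 + 8*p^2 - 3*p - 90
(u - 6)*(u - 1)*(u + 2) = u^3 - 5*u^2 - 8*u + 12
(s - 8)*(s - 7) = s^2 - 15*s + 56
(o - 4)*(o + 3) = o^2 - o - 12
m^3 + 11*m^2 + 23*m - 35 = (m - 1)*(m + 5)*(m + 7)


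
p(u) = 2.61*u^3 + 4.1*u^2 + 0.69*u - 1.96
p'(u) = 7.83*u^2 + 8.2*u + 0.69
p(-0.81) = -1.22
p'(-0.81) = -0.81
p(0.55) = 0.09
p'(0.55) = 7.57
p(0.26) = -1.46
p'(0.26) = 3.35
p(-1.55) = -2.90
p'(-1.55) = 6.79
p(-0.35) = -1.81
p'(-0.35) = -1.22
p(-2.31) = -13.85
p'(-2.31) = 23.53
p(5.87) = 671.27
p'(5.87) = 318.62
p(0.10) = -1.85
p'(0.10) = 1.59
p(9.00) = 2239.04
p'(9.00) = 708.72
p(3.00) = 107.48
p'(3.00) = 95.76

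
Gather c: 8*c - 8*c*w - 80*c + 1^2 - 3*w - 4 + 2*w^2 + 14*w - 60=c*(-8*w - 72) + 2*w^2 + 11*w - 63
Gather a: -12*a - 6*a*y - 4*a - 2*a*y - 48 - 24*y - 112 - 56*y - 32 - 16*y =a*(-8*y - 16) - 96*y - 192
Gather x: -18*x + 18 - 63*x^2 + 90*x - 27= -63*x^2 + 72*x - 9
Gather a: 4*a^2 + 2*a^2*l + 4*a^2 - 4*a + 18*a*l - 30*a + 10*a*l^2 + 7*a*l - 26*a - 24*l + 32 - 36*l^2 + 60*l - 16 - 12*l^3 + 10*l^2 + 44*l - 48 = a^2*(2*l + 8) + a*(10*l^2 + 25*l - 60) - 12*l^3 - 26*l^2 + 80*l - 32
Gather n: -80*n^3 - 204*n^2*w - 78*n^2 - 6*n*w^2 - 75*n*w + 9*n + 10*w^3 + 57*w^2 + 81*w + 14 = -80*n^3 + n^2*(-204*w - 78) + n*(-6*w^2 - 75*w + 9) + 10*w^3 + 57*w^2 + 81*w + 14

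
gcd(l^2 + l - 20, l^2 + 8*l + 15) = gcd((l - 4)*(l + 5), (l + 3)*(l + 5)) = l + 5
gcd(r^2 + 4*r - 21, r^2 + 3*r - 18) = r - 3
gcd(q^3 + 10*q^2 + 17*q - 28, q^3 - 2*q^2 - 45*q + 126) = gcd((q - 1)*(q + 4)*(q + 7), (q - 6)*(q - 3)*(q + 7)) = q + 7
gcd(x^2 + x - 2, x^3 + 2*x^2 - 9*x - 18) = x + 2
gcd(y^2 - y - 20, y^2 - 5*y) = y - 5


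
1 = 1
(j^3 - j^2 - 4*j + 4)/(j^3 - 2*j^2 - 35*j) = (-j^3 + j^2 + 4*j - 4)/(j*(-j^2 + 2*j + 35))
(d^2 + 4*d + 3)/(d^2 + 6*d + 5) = (d + 3)/(d + 5)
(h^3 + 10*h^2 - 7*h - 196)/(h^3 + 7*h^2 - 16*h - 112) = (h + 7)/(h + 4)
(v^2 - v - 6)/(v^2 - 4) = (v - 3)/(v - 2)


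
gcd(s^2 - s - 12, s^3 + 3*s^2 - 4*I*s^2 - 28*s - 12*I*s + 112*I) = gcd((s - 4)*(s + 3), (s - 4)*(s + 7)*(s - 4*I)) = s - 4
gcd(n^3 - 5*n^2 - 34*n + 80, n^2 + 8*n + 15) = n + 5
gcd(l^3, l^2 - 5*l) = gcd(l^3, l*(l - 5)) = l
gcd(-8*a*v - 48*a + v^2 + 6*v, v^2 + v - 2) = 1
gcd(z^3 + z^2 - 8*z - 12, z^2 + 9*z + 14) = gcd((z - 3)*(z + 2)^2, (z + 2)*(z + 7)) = z + 2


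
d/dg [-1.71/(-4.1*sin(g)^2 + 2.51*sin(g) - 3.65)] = (4.2921 - 14.022*sin(g))*cos(g)/(4.1*sin(g)^2 - 2.51*sin(g) + 3.65)^2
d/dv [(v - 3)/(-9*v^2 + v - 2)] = (-9*v^2 + v + (v - 3)*(18*v - 1) - 2)/(9*v^2 - v + 2)^2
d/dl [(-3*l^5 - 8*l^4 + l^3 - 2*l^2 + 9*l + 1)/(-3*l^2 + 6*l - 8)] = (27*l^6 - 24*l^5 - 27*l^4 + 268*l^3 - 9*l^2 + 38*l - 78)/(9*l^4 - 36*l^3 + 84*l^2 - 96*l + 64)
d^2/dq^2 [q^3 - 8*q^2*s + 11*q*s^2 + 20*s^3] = 6*q - 16*s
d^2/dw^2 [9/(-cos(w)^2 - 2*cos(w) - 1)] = 18*(-cos(w) + cos(2*w) - 2)/(cos(w) + 1)^4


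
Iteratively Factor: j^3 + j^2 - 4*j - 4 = (j + 1)*(j^2 - 4) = (j - 2)*(j + 1)*(j + 2)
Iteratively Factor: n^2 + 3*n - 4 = (n - 1)*(n + 4)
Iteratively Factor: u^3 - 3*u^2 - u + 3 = (u + 1)*(u^2 - 4*u + 3) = (u - 1)*(u + 1)*(u - 3)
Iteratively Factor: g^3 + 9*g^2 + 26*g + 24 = (g + 4)*(g^2 + 5*g + 6) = (g + 2)*(g + 4)*(g + 3)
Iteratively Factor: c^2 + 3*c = (c + 3)*(c)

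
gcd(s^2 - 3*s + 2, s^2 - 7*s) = 1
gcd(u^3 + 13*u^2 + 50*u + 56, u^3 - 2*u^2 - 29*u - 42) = u + 2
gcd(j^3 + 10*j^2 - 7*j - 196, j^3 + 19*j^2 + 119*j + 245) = j^2 + 14*j + 49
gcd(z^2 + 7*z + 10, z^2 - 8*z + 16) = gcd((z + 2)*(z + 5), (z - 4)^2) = 1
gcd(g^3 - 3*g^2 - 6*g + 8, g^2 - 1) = g - 1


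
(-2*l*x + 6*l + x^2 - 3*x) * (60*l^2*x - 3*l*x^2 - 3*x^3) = -120*l^3*x^2 + 360*l^3*x + 66*l^2*x^3 - 198*l^2*x^2 + 3*l*x^4 - 9*l*x^3 - 3*x^5 + 9*x^4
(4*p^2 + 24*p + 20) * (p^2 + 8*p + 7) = 4*p^4 + 56*p^3 + 240*p^2 + 328*p + 140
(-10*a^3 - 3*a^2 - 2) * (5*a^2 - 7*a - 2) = -50*a^5 + 55*a^4 + 41*a^3 - 4*a^2 + 14*a + 4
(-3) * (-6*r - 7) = 18*r + 21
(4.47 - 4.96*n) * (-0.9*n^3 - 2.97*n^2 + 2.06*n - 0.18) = 4.464*n^4 + 10.7082*n^3 - 23.4935*n^2 + 10.101*n - 0.8046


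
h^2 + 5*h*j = h*(h + 5*j)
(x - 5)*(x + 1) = x^2 - 4*x - 5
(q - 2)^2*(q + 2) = q^3 - 2*q^2 - 4*q + 8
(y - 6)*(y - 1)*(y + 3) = y^3 - 4*y^2 - 15*y + 18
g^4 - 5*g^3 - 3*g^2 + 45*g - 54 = (g - 3)^2*(g - 2)*(g + 3)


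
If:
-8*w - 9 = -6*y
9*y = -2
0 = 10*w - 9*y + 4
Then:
No Solution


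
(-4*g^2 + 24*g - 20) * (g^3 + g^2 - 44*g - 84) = -4*g^5 + 20*g^4 + 180*g^3 - 740*g^2 - 1136*g + 1680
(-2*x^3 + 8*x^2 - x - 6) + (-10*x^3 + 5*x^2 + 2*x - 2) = -12*x^3 + 13*x^2 + x - 8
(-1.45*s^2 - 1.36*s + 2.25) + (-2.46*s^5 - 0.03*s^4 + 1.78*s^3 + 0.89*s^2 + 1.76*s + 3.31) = -2.46*s^5 - 0.03*s^4 + 1.78*s^3 - 0.56*s^2 + 0.4*s + 5.56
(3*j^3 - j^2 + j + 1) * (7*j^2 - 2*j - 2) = 21*j^5 - 13*j^4 + 3*j^3 + 7*j^2 - 4*j - 2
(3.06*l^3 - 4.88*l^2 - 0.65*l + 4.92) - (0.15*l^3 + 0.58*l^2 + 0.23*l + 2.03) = 2.91*l^3 - 5.46*l^2 - 0.88*l + 2.89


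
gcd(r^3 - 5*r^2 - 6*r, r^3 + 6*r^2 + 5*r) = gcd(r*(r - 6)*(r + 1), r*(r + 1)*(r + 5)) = r^2 + r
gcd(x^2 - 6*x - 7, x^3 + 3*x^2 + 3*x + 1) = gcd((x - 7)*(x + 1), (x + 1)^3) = x + 1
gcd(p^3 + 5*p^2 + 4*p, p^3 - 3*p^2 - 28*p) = p^2 + 4*p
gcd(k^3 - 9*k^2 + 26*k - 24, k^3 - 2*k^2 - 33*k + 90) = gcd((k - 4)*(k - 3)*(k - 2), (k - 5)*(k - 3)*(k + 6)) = k - 3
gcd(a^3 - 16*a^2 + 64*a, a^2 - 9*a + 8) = a - 8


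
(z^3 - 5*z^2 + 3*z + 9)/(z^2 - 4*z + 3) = (z^2 - 2*z - 3)/(z - 1)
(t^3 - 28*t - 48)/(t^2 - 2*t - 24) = t + 2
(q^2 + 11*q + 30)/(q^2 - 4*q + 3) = (q^2 + 11*q + 30)/(q^2 - 4*q + 3)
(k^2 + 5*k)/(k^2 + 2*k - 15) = k/(k - 3)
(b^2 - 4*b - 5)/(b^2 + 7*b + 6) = (b - 5)/(b + 6)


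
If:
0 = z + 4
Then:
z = -4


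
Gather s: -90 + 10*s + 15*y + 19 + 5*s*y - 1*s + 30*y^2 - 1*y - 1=s*(5*y + 9) + 30*y^2 + 14*y - 72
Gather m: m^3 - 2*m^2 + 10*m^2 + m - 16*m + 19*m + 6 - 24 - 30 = m^3 + 8*m^2 + 4*m - 48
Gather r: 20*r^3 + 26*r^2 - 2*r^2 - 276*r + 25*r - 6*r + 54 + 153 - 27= 20*r^3 + 24*r^2 - 257*r + 180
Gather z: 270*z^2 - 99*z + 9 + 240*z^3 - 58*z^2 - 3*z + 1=240*z^3 + 212*z^2 - 102*z + 10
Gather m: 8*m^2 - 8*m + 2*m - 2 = 8*m^2 - 6*m - 2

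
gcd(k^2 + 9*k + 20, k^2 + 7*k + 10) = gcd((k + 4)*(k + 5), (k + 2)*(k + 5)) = k + 5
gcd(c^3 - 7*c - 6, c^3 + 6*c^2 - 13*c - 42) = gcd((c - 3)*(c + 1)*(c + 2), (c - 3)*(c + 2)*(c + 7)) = c^2 - c - 6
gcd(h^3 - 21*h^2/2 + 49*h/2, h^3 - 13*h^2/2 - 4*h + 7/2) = h - 7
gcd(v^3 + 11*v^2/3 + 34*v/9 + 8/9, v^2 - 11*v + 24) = 1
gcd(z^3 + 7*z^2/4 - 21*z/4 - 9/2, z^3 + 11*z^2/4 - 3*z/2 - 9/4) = z^2 + 15*z/4 + 9/4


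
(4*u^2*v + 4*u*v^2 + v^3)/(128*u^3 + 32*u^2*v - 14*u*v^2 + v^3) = v*(2*u + v)/(64*u^2 - 16*u*v + v^2)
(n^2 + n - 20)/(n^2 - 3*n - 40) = (n - 4)/(n - 8)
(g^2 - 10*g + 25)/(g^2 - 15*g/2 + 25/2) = 2*(g - 5)/(2*g - 5)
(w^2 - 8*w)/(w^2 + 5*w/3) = 3*(w - 8)/(3*w + 5)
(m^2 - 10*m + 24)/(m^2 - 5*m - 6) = (m - 4)/(m + 1)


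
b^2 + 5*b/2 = b*(b + 5/2)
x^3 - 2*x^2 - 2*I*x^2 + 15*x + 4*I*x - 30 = (x - 2)*(x - 5*I)*(x + 3*I)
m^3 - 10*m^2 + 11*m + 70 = (m - 7)*(m - 5)*(m + 2)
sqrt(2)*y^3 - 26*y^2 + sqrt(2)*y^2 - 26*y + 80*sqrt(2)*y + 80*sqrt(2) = (y - 8*sqrt(2))*(y - 5*sqrt(2))*(sqrt(2)*y + sqrt(2))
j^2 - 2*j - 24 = (j - 6)*(j + 4)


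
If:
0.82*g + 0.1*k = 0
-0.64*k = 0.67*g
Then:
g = 0.00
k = 0.00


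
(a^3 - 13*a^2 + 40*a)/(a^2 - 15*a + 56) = a*(a - 5)/(a - 7)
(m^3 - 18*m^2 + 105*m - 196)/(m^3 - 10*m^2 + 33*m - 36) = (m^2 - 14*m + 49)/(m^2 - 6*m + 9)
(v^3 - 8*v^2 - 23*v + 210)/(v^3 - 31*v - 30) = (v - 7)/(v + 1)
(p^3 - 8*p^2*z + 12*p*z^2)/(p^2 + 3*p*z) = (p^2 - 8*p*z + 12*z^2)/(p + 3*z)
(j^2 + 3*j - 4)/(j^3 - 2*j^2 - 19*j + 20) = 1/(j - 5)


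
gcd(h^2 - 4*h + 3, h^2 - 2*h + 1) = h - 1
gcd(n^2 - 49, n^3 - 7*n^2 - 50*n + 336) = n + 7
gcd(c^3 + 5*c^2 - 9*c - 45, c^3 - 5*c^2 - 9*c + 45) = c^2 - 9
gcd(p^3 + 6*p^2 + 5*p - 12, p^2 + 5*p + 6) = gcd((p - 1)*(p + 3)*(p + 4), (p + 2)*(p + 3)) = p + 3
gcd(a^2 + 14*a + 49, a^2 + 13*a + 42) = a + 7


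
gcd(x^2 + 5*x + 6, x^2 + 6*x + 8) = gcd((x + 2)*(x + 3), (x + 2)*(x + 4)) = x + 2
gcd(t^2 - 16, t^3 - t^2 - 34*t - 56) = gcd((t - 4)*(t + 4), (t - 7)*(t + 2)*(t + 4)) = t + 4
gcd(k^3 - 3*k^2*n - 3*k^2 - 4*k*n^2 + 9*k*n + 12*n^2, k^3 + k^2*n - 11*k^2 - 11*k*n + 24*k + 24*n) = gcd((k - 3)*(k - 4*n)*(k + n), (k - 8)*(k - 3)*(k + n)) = k^2 + k*n - 3*k - 3*n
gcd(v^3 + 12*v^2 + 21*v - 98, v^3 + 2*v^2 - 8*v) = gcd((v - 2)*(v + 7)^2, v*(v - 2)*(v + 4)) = v - 2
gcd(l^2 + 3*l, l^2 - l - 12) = l + 3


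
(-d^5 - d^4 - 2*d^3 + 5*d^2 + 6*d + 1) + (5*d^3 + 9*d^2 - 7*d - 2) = -d^5 - d^4 + 3*d^3 + 14*d^2 - d - 1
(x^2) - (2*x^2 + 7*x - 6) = -x^2 - 7*x + 6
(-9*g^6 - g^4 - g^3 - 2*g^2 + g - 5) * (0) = 0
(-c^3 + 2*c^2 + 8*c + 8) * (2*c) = -2*c^4 + 4*c^3 + 16*c^2 + 16*c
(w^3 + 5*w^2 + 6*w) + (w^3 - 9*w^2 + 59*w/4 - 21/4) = 2*w^3 - 4*w^2 + 83*w/4 - 21/4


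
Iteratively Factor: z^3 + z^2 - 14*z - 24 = (z - 4)*(z^2 + 5*z + 6) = (z - 4)*(z + 3)*(z + 2)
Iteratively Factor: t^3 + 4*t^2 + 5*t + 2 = (t + 1)*(t^2 + 3*t + 2) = (t + 1)^2*(t + 2)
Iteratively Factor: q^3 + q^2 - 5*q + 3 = (q - 1)*(q^2 + 2*q - 3) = (q - 1)^2*(q + 3)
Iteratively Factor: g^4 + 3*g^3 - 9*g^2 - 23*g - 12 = (g - 3)*(g^3 + 6*g^2 + 9*g + 4) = (g - 3)*(g + 4)*(g^2 + 2*g + 1) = (g - 3)*(g + 1)*(g + 4)*(g + 1)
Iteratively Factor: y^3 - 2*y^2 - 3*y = (y - 3)*(y^2 + y) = y*(y - 3)*(y + 1)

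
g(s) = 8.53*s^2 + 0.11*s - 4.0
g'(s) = 17.06*s + 0.11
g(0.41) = -2.52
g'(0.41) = 7.10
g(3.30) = 89.25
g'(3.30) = 56.41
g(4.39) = 160.87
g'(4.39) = 75.00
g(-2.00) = 29.90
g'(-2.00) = -34.01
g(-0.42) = -2.54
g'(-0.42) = -7.06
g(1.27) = 9.90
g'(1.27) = 21.78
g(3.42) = 96.15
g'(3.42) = 58.46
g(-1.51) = 15.28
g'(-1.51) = -25.65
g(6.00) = 303.74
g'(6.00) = 102.47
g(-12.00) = 1223.00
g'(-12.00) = -204.61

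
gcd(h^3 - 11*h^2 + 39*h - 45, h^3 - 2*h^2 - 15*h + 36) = h^2 - 6*h + 9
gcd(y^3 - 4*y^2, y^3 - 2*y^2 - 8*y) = y^2 - 4*y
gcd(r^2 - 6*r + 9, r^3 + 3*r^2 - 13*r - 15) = r - 3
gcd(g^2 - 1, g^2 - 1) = g^2 - 1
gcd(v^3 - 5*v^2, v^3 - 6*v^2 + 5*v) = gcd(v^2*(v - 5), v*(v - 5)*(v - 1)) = v^2 - 5*v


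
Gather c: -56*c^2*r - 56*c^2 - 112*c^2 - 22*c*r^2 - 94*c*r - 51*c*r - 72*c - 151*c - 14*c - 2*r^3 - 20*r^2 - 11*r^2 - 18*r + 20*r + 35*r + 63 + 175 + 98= c^2*(-56*r - 168) + c*(-22*r^2 - 145*r - 237) - 2*r^3 - 31*r^2 + 37*r + 336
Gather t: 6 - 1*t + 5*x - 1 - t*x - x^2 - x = t*(-x - 1) - x^2 + 4*x + 5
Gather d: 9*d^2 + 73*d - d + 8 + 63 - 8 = 9*d^2 + 72*d + 63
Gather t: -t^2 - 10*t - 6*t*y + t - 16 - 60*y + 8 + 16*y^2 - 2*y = -t^2 + t*(-6*y - 9) + 16*y^2 - 62*y - 8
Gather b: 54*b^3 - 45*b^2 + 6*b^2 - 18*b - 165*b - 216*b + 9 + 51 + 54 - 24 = 54*b^3 - 39*b^2 - 399*b + 90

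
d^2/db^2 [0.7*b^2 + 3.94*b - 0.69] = 1.40000000000000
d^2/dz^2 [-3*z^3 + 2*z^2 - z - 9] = 4 - 18*z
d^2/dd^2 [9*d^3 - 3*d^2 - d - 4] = 54*d - 6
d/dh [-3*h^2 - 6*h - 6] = -6*h - 6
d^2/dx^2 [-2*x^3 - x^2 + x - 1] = -12*x - 2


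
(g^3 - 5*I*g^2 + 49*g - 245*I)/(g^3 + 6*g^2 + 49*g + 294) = (g - 5*I)/(g + 6)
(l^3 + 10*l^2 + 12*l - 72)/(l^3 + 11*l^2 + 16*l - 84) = (l + 6)/(l + 7)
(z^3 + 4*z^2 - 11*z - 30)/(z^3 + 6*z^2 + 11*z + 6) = (z^2 + 2*z - 15)/(z^2 + 4*z + 3)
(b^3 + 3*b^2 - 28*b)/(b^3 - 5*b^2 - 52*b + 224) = b/(b - 8)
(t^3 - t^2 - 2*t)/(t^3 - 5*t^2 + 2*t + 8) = t/(t - 4)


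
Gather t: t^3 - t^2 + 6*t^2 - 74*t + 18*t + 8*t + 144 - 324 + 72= t^3 + 5*t^2 - 48*t - 108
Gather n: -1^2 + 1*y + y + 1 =2*y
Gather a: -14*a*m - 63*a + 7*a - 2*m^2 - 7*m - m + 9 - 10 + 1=a*(-14*m - 56) - 2*m^2 - 8*m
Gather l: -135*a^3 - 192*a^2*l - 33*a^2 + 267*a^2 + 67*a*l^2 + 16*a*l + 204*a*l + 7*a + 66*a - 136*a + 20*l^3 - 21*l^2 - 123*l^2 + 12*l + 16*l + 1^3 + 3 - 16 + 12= -135*a^3 + 234*a^2 - 63*a + 20*l^3 + l^2*(67*a - 144) + l*(-192*a^2 + 220*a + 28)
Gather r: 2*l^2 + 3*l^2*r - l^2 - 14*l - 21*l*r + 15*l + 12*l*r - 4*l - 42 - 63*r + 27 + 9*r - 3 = l^2 - 3*l + r*(3*l^2 - 9*l - 54) - 18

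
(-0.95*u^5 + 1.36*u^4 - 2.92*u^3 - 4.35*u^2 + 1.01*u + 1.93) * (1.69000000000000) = -1.6055*u^5 + 2.2984*u^4 - 4.9348*u^3 - 7.3515*u^2 + 1.7069*u + 3.2617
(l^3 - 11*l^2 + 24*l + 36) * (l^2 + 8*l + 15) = l^5 - 3*l^4 - 49*l^3 + 63*l^2 + 648*l + 540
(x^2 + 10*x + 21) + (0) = x^2 + 10*x + 21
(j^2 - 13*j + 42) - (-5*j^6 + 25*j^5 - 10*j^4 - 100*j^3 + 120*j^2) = 5*j^6 - 25*j^5 + 10*j^4 + 100*j^3 - 119*j^2 - 13*j + 42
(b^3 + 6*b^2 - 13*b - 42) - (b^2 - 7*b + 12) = b^3 + 5*b^2 - 6*b - 54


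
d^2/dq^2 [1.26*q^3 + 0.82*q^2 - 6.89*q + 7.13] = 7.56*q + 1.64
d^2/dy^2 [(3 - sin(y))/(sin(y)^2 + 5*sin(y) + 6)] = (sin(y)^5 - 17*sin(y)^4 - 83*sin(y)^3 - 15*sin(y)^2 + 252*sin(y) + 174)/(sin(y)^2 + 5*sin(y) + 6)^3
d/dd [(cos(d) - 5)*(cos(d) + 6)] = -sin(d) - sin(2*d)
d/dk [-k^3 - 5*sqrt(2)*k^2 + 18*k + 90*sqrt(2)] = -3*k^2 - 10*sqrt(2)*k + 18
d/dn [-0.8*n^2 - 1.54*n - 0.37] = -1.6*n - 1.54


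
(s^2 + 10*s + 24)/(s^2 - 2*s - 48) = (s + 4)/(s - 8)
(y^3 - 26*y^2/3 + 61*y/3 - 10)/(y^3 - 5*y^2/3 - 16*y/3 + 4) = (y - 5)/(y + 2)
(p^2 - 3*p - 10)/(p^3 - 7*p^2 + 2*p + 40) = 1/(p - 4)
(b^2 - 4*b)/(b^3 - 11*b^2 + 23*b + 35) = b*(b - 4)/(b^3 - 11*b^2 + 23*b + 35)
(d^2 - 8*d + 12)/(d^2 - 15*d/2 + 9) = 2*(d - 2)/(2*d - 3)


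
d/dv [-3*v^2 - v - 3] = -6*v - 1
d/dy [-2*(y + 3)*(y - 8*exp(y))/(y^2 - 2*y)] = 2*(8*y^3*exp(y) + 5*y^2 - 96*y*exp(y) + 48*exp(y))/(y^2*(y^2 - 4*y + 4))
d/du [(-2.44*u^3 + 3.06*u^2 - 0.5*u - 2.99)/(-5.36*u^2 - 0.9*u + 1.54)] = (13.0784*u^4 + 4.392*u^3 - 16.7068*u^2 - 22.628*u - 3.461)/(28.7296*u^4 + 9.648*u^3 - 15.6988*u^2 - 2.772*u + 2.3716)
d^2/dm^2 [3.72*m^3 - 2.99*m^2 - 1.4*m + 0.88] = 22.32*m - 5.98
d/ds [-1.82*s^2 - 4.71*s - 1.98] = -3.64*s - 4.71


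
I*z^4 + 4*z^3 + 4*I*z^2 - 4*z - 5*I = (z - 1)*(z - 5*I)*(z + I)*(I*z + I)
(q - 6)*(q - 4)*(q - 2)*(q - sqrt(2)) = q^4 - 12*q^3 - sqrt(2)*q^3 + 12*sqrt(2)*q^2 + 44*q^2 - 44*sqrt(2)*q - 48*q + 48*sqrt(2)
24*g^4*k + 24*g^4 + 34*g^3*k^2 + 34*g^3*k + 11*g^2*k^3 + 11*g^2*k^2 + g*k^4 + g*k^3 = (g + k)*(4*g + k)*(6*g + k)*(g*k + g)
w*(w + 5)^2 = w^3 + 10*w^2 + 25*w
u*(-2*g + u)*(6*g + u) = -12*g^2*u + 4*g*u^2 + u^3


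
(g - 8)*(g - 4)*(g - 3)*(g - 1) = g^4 - 16*g^3 + 83*g^2 - 164*g + 96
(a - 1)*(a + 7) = a^2 + 6*a - 7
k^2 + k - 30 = (k - 5)*(k + 6)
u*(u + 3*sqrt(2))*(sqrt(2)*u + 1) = sqrt(2)*u^3 + 7*u^2 + 3*sqrt(2)*u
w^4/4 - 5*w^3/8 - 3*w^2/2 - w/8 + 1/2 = (w/4 + 1/4)*(w - 4)*(w - 1/2)*(w + 1)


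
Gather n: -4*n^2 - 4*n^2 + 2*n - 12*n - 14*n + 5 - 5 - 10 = -8*n^2 - 24*n - 10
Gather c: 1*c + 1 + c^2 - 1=c^2 + c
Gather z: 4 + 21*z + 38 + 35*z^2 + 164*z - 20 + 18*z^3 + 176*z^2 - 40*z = 18*z^3 + 211*z^2 + 145*z + 22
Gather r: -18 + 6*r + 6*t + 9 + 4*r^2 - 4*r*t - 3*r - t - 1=4*r^2 + r*(3 - 4*t) + 5*t - 10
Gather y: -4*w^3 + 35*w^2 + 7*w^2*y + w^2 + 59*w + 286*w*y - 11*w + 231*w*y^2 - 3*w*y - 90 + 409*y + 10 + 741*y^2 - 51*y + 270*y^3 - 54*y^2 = -4*w^3 + 36*w^2 + 48*w + 270*y^3 + y^2*(231*w + 687) + y*(7*w^2 + 283*w + 358) - 80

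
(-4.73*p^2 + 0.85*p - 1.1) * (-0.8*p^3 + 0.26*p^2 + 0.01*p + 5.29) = 3.784*p^5 - 1.9098*p^4 + 1.0537*p^3 - 25.2992*p^2 + 4.4855*p - 5.819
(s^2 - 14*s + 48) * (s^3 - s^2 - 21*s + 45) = s^5 - 15*s^4 + 41*s^3 + 291*s^2 - 1638*s + 2160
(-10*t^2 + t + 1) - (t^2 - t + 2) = -11*t^2 + 2*t - 1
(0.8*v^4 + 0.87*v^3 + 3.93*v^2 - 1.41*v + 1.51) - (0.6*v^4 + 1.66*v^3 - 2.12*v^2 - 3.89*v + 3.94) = 0.2*v^4 - 0.79*v^3 + 6.05*v^2 + 2.48*v - 2.43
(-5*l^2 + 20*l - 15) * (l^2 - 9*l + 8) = -5*l^4 + 65*l^3 - 235*l^2 + 295*l - 120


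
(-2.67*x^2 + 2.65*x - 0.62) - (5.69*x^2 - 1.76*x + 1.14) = -8.36*x^2 + 4.41*x - 1.76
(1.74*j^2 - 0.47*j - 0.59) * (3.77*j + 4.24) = 6.5598*j^3 + 5.6057*j^2 - 4.2171*j - 2.5016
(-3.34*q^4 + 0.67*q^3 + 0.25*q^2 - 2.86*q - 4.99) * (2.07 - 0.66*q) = 2.2044*q^5 - 7.356*q^4 + 1.2219*q^3 + 2.4051*q^2 - 2.6268*q - 10.3293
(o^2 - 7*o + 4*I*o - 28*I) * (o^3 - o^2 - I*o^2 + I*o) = o^5 - 8*o^4 + 3*I*o^4 + 11*o^3 - 24*I*o^3 - 32*o^2 + 21*I*o^2 + 28*o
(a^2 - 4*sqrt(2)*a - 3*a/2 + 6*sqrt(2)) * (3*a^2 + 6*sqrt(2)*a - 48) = 3*a^4 - 6*sqrt(2)*a^3 - 9*a^3/2 - 96*a^2 + 9*sqrt(2)*a^2 + 144*a + 192*sqrt(2)*a - 288*sqrt(2)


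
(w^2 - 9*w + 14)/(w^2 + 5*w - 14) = (w - 7)/(w + 7)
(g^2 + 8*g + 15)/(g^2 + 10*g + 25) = (g + 3)/(g + 5)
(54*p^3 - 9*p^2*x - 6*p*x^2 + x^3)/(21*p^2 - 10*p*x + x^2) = (-18*p^2 - 3*p*x + x^2)/(-7*p + x)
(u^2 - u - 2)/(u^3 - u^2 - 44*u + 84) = (u + 1)/(u^2 + u - 42)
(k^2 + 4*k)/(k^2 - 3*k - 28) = k/(k - 7)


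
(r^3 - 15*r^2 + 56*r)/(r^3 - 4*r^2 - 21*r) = (r - 8)/(r + 3)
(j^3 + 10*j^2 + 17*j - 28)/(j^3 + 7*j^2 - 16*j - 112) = (j - 1)/(j - 4)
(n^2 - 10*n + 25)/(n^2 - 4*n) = (n^2 - 10*n + 25)/(n*(n - 4))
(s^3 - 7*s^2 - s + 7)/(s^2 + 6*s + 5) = (s^2 - 8*s + 7)/(s + 5)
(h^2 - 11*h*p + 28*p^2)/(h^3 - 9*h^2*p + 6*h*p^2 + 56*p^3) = 1/(h + 2*p)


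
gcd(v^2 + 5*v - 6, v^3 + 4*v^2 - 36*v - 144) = v + 6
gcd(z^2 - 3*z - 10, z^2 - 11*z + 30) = z - 5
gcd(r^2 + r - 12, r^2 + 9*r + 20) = r + 4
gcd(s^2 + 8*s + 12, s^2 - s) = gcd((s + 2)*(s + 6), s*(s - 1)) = 1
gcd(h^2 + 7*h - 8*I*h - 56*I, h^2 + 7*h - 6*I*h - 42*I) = h + 7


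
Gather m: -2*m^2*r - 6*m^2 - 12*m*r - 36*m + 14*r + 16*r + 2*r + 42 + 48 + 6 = m^2*(-2*r - 6) + m*(-12*r - 36) + 32*r + 96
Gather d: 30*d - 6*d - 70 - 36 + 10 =24*d - 96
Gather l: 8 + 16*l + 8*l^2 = 8*l^2 + 16*l + 8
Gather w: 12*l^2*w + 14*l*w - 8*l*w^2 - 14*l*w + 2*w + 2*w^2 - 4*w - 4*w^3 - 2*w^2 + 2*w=12*l^2*w - 8*l*w^2 - 4*w^3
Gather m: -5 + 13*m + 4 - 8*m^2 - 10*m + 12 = -8*m^2 + 3*m + 11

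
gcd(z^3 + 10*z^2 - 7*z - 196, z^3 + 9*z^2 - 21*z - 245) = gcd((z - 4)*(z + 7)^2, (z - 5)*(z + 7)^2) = z^2 + 14*z + 49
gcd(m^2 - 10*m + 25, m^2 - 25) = m - 5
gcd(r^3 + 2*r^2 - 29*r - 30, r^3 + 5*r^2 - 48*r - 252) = r + 6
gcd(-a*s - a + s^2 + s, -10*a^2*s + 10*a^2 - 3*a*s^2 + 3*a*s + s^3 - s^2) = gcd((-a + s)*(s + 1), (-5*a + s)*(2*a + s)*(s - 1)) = 1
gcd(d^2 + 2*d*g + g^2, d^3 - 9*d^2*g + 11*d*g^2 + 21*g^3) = d + g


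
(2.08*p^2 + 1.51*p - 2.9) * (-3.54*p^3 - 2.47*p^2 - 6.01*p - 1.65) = -7.3632*p^5 - 10.483*p^4 - 5.9645*p^3 - 5.3441*p^2 + 14.9375*p + 4.785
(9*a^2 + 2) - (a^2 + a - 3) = 8*a^2 - a + 5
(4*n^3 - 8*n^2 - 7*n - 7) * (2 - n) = -4*n^4 + 16*n^3 - 9*n^2 - 7*n - 14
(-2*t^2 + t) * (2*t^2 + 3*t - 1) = -4*t^4 - 4*t^3 + 5*t^2 - t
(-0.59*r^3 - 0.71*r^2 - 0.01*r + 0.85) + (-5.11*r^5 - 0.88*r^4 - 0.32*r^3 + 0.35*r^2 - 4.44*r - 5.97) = -5.11*r^5 - 0.88*r^4 - 0.91*r^3 - 0.36*r^2 - 4.45*r - 5.12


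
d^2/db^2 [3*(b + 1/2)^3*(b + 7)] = 9*(b + 1/2)*(4*b + 15)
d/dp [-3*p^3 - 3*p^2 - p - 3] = -9*p^2 - 6*p - 1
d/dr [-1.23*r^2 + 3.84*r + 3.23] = 3.84 - 2.46*r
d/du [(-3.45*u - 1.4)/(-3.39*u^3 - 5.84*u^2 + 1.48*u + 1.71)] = (11.6955*u^3 + 20.148*u^2 - 5.106*u - (3.45*u + 1.4)*(10.17*u^2 + 11.68*u - 1.48) - 5.8995)/(3.39*u^3 + 5.84*u^2 - 1.48*u - 1.71)^2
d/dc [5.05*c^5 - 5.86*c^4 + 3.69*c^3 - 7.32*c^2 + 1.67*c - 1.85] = 25.25*c^4 - 23.44*c^3 + 11.07*c^2 - 14.64*c + 1.67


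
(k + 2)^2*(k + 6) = k^3 + 10*k^2 + 28*k + 24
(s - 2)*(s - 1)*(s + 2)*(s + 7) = s^4 + 6*s^3 - 11*s^2 - 24*s + 28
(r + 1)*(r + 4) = r^2 + 5*r + 4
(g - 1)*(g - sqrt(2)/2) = g^2 - g - sqrt(2)*g/2 + sqrt(2)/2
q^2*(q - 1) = q^3 - q^2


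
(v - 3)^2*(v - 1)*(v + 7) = v^4 - 34*v^2 + 96*v - 63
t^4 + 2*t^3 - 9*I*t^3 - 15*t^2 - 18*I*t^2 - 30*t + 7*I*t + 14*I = (t + 2)*(t - 7*I)*(t - I)^2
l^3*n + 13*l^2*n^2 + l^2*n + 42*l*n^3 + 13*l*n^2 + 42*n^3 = (l + 6*n)*(l + 7*n)*(l*n + n)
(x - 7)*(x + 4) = x^2 - 3*x - 28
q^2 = q^2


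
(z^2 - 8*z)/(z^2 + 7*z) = (z - 8)/(z + 7)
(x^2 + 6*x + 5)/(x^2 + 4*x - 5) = (x + 1)/(x - 1)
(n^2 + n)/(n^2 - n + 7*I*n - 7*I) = n*(n + 1)/(n^2 - n + 7*I*n - 7*I)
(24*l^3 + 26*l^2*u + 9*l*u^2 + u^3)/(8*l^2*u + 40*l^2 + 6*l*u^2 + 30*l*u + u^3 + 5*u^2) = (3*l + u)/(u + 5)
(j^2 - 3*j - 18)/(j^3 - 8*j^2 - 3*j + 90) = 1/(j - 5)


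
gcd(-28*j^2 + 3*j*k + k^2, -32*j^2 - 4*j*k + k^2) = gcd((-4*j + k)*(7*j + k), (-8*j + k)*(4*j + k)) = 1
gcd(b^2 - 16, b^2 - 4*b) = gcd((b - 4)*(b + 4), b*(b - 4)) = b - 4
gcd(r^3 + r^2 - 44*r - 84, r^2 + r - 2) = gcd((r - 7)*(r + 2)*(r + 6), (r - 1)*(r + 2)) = r + 2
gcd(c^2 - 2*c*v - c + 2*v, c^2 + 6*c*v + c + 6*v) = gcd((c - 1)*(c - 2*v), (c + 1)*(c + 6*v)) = 1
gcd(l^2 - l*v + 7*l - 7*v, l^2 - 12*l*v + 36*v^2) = 1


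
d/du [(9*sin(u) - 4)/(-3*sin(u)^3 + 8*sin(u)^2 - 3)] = (54*sin(u)^3 - 108*sin(u)^2 + 64*sin(u) - 27)*cos(u)/(3*sin(u)^3 - 8*sin(u)^2 + 3)^2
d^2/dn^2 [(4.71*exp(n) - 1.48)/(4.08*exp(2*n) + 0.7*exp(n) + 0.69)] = (78.404544*exp(4*n) - 111.998448*exp(3*n) - 92.238192*exp(2*n) + 13.665854*exp(n) + 2.957271)*exp(n)/(67.917312*exp(6*n) + 34.95744*exp(5*n) + 40.455648*exp(4*n) + 12.16684*exp(3*n) + 6.841764*exp(2*n) + 0.99981*exp(n) + 0.328509)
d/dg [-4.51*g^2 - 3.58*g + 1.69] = -9.02*g - 3.58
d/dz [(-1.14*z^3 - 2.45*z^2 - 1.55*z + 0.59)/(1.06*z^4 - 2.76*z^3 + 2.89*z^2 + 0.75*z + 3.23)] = (1.2084*z^6 + 5.194*z^5 - 5.1276*z^4 - 12.7676*z^3 - 3.5194*z^2 - 19.2372*z - 5.449)/(1.1236*z^8 - 5.8512*z^7 + 13.7444*z^6 - 14.3628*z^5 + 11.0597*z^4 - 13.4946*z^3 + 19.2319*z^2 + 4.845*z + 10.4329)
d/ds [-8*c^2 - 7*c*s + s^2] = -7*c + 2*s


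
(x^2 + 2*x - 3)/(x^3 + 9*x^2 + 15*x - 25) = (x + 3)/(x^2 + 10*x + 25)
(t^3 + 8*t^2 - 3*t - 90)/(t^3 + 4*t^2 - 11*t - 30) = (t + 6)/(t + 2)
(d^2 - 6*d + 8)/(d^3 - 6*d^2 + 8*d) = 1/d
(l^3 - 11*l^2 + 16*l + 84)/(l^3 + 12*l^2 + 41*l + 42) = (l^2 - 13*l + 42)/(l^2 + 10*l + 21)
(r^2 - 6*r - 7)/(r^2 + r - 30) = (r^2 - 6*r - 7)/(r^2 + r - 30)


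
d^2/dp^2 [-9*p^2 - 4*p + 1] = -18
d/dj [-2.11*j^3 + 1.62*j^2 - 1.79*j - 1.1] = -6.33*j^2 + 3.24*j - 1.79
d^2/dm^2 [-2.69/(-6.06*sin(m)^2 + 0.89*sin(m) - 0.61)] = (-395.145936*sin(m)^4 + 43.524738*sin(m)^3 + 630.363571*sin(m)^2 - 88.509877*sin(m) - 15.62621)/(6.06*sin(m)^2 - 0.89*sin(m) + 0.61)^3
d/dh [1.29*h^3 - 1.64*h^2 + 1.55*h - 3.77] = 3.87*h^2 - 3.28*h + 1.55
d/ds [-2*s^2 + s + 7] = 1 - 4*s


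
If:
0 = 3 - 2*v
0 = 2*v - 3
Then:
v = 3/2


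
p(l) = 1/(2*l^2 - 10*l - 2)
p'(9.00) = -0.00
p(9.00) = 0.01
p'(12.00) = 0.00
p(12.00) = 0.01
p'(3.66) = -0.03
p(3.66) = -0.08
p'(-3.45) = 0.01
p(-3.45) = 0.02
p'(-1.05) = 0.12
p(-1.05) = 0.09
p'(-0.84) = 0.22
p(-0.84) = 0.13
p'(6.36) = -0.07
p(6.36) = 0.07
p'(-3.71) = 0.01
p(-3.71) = 0.02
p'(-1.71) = 0.04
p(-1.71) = 0.05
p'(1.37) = 0.03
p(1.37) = -0.08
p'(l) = (10 - 4*l)/(2*l^2 - 10*l - 2)^2 = (5/2 - l)/(-l^2 + 5*l + 1)^2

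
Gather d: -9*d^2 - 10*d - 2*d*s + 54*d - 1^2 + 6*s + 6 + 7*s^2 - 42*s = -9*d^2 + d*(44 - 2*s) + 7*s^2 - 36*s + 5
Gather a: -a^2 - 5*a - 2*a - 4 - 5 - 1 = -a^2 - 7*a - 10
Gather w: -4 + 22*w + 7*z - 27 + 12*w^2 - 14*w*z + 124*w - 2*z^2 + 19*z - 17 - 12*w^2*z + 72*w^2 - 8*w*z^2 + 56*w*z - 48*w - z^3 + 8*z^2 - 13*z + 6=w^2*(84 - 12*z) + w*(-8*z^2 + 42*z + 98) - z^3 + 6*z^2 + 13*z - 42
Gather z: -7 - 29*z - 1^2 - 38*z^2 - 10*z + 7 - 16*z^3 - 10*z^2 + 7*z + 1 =-16*z^3 - 48*z^2 - 32*z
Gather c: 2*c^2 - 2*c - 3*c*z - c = 2*c^2 + c*(-3*z - 3)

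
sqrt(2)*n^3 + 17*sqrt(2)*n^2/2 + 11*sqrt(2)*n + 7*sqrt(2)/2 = (n + 1)*(n + 7)*(sqrt(2)*n + sqrt(2)/2)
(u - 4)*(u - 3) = u^2 - 7*u + 12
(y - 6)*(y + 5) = y^2 - y - 30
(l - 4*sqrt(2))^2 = l^2 - 8*sqrt(2)*l + 32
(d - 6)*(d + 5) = d^2 - d - 30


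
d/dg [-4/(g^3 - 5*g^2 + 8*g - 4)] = 4*(3*g^2 - 10*g + 8)/(g^3 - 5*g^2 + 8*g - 4)^2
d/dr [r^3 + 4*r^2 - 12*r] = 3*r^2 + 8*r - 12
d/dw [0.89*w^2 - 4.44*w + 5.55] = 1.78*w - 4.44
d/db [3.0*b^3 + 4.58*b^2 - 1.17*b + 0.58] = 9.0*b^2 + 9.16*b - 1.17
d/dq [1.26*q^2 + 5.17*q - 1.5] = 2.52*q + 5.17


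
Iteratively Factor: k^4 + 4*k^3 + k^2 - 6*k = (k + 3)*(k^3 + k^2 - 2*k) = (k - 1)*(k + 3)*(k^2 + 2*k) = k*(k - 1)*(k + 3)*(k + 2)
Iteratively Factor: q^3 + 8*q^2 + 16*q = (q + 4)*(q^2 + 4*q) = (q + 4)^2*(q)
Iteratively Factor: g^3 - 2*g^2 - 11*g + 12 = (g - 4)*(g^2 + 2*g - 3) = (g - 4)*(g + 3)*(g - 1)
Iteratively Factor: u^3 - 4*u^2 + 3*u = (u)*(u^2 - 4*u + 3) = u*(u - 3)*(u - 1)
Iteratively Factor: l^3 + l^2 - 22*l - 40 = (l + 2)*(l^2 - l - 20) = (l + 2)*(l + 4)*(l - 5)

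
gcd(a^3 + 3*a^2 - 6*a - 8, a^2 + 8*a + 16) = a + 4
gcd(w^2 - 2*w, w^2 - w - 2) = w - 2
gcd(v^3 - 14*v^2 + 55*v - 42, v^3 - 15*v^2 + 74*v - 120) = v - 6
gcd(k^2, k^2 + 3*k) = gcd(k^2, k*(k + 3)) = k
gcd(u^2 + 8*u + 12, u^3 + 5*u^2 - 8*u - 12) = u + 6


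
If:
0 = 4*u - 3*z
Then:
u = 3*z/4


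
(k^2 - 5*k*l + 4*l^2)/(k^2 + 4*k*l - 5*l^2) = (k - 4*l)/(k + 5*l)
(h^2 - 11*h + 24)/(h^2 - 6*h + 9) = (h - 8)/(h - 3)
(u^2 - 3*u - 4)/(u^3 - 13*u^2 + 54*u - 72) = (u + 1)/(u^2 - 9*u + 18)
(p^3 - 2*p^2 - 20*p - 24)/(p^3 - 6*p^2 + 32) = (p^2 - 4*p - 12)/(p^2 - 8*p + 16)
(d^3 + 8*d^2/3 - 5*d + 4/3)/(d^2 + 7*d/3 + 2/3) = (3*d^3 + 8*d^2 - 15*d + 4)/(3*d^2 + 7*d + 2)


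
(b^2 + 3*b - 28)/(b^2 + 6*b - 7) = (b - 4)/(b - 1)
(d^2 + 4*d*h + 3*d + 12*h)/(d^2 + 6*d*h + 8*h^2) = (d + 3)/(d + 2*h)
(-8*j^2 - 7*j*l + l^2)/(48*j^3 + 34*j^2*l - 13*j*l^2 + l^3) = -1/(6*j - l)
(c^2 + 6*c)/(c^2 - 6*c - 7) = c*(c + 6)/(c^2 - 6*c - 7)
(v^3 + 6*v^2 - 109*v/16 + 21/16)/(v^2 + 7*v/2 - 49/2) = (16*v^2 - 16*v + 3)/(8*(2*v - 7))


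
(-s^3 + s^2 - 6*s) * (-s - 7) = s^4 + 6*s^3 - s^2 + 42*s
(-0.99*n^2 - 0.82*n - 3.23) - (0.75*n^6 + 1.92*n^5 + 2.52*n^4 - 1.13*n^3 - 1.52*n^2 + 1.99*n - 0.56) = -0.75*n^6 - 1.92*n^5 - 2.52*n^4 + 1.13*n^3 + 0.53*n^2 - 2.81*n - 2.67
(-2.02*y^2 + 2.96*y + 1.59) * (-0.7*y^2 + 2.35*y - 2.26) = 1.414*y^4 - 6.819*y^3 + 10.4082*y^2 - 2.9531*y - 3.5934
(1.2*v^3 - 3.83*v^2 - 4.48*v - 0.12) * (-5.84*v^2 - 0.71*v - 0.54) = -7.008*v^5 + 21.5152*v^4 + 28.2345*v^3 + 5.9498*v^2 + 2.5044*v + 0.0648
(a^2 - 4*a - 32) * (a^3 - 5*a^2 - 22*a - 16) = a^5 - 9*a^4 - 34*a^3 + 232*a^2 + 768*a + 512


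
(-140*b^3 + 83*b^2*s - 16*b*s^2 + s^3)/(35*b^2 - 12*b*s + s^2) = -4*b + s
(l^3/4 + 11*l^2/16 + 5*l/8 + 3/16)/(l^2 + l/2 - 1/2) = (4*l^2 + 7*l + 3)/(8*(2*l - 1))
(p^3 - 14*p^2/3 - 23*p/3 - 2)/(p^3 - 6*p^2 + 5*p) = (3*p^3 - 14*p^2 - 23*p - 6)/(3*p*(p^2 - 6*p + 5))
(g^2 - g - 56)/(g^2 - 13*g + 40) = (g + 7)/(g - 5)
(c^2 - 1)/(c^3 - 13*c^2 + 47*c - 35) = (c + 1)/(c^2 - 12*c + 35)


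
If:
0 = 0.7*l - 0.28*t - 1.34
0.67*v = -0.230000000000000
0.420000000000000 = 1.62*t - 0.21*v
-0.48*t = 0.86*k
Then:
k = -0.12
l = 2.00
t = 0.21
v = -0.34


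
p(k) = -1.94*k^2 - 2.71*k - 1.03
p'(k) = -3.88*k - 2.71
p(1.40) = -8.63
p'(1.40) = -8.14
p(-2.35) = -5.38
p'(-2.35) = 6.41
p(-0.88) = -0.15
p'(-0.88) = 0.70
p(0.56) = -3.16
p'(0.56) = -4.88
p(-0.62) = -0.10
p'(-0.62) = -0.30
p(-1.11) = -0.41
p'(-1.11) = 1.60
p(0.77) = -4.27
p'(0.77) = -5.70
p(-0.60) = -0.10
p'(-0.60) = -0.38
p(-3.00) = -10.36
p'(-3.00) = 8.93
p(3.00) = -26.62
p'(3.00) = -14.35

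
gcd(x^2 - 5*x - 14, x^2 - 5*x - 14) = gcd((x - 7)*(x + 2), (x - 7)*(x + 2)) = x^2 - 5*x - 14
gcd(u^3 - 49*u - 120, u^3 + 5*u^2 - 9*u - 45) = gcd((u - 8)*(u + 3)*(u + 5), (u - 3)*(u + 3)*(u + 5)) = u^2 + 8*u + 15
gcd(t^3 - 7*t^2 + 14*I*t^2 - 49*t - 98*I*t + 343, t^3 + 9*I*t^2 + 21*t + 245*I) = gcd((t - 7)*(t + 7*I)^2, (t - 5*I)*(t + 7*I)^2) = t^2 + 14*I*t - 49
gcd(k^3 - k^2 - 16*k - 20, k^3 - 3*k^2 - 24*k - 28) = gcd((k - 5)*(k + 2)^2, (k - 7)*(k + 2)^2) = k^2 + 4*k + 4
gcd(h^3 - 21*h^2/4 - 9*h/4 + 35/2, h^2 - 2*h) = h - 2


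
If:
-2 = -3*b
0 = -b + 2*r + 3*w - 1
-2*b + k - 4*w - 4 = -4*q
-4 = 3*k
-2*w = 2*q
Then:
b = 2/3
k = -4/3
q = 5/6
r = 25/12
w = -5/6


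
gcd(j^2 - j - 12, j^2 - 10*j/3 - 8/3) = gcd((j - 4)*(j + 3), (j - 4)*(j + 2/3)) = j - 4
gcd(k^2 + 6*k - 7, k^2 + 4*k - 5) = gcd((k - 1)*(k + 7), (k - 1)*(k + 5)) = k - 1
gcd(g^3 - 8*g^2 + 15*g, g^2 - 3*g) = g^2 - 3*g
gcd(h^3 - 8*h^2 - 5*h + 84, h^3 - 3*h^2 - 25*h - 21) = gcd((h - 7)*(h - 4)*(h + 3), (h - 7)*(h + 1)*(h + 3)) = h^2 - 4*h - 21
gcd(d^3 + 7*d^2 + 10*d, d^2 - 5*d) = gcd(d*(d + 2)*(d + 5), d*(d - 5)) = d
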